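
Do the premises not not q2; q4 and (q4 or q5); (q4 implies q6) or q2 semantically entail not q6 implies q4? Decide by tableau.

Initial set: {not not q2; (q4 and (q4 or q5)); ((q4 implies q6) or q2); not (not q6 implies q4)}.
not not q2: drop double negation, giving q2.
(q4 and (q4 or q5)): α-rule — add q4, (q4 or q5).
not (not q6 implies q4): α-rule — add not q6, not q4.
× closes — contains both q4 and not q4.
All 1 branch closes.
Every branch closed, so the premises entail the conclusion.

Yes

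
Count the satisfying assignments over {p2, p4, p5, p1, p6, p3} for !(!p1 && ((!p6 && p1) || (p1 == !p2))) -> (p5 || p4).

Initial set: {(!(!p1 && ((!p6 && p1) || (p1 == !p2))) -> (p5 || p4))}.
(!(!p1 && ((!p6 && p1) || (p1 == !p2))) -> (p5 || p4)): β-rule — branch into !!(!p1 && ((!p6 && p1) || (p1 == !p2)))  //  (p5 || p4).
  branch 1 (add !!(!p1 && ((!p6 && p1) || (p1 == !p2)))):
    !!(!p1 && ((!p6 && p1) || (p1 == !p2))): α-rule — add !p1, ((!p6 && p1) || (p1 == !p2)).
    ((!p6 && p1) || (p1 == !p2)): β-rule — branch into (!p6 && p1)  //  (p1 == !p2).
      branch 1.1 (add (!p6 && p1)):
        (!p6 && p1): α-rule — add !p6, p1.
        × closes — contains both p1 and !p1.
      branch 1.2 (add (p1 == !p2)):
        (p1 == !p2): β-rule — branch into p1, !p2  //  !p1, !!p2.
          branch 1.2.1 (add p1, !p2):
            × closes — contains both p1 and !p1.
          branch 1.2.2 (add !p1, !!p2):
            ○ open, literals {p1=F, p2=T}.
  branch 2 (add (p5 || p4)):
    (p5 || p4): β-rule — branch into p5  //  p4.
      branch 2.1 (add p5):
        ○ open, literals {p5=T}.
      branch 2.2 (add p4):
        ○ open, literals {p4=T}.
2 branches closed, 3 open.
Each open branch fixes some atoms; the unmentioned ones are free. Counting distinct full assignments: branch {p1=F, p2=T} (p4, p5, p6, p3) contributes 16 new; branch {p5=T} (p2, p4, p1, p6, p3) contributes 24 new; branch {p4=T} (p2, p5, p1, p6, p3) contributes 12 new. Total: 52.

52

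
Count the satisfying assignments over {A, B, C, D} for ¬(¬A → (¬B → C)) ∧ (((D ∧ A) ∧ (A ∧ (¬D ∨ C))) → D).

2

Initial set: {T (¬(¬A → (¬B → C)) ∧ (((D ∧ A) ∧ (A ∧ (¬D ∨ C))) → D))}.
T (¬(¬A → (¬B → C)) ∧ (((D ∧ A) ∧ (A ∧ (¬D ∨ C))) → D)): α-rule — add T ¬(¬A → (¬B → C)), T (((D ∧ A) ∧ (A ∧ (¬D ∨ C))) → D).
T ¬(¬A → (¬B → C)): α-rule — add T ¬A, F (¬B → C).
F (¬B → C): α-rule — add T ¬B, F C.
T (((D ∧ A) ∧ (A ∧ (¬D ∨ C))) → D): β-rule — branch into F ((D ∧ A) ∧ (A ∧ (¬D ∨ C)))  //  T D.
  branch 1 (add F ((D ∧ A) ∧ (A ∧ (¬D ∨ C)))):
    F ((D ∧ A) ∧ (A ∧ (¬D ∨ C))): β-rule — branch into F (D ∧ A)  //  F (A ∧ (¬D ∨ C)).
      branch 1.1 (add F (D ∧ A)):
        F (D ∧ A): β-rule — branch into F D  //  F A.
          branch 1.1.1 (add F D):
            ○ open, literals {A=false, B=false, C=false, D=false}.
          branch 1.1.2 (add F A):
            ○ open, literals {A=false, B=false, C=false}.
      branch 1.2 (add F (A ∧ (¬D ∨ C))):
        F (A ∧ (¬D ∨ C)): β-rule — branch into F A  //  F (¬D ∨ C).
          branch 1.2.1 (add F A):
            ○ open, literals {A=false, B=false, C=false}.
          branch 1.2.2 (add F (¬D ∨ C)):
            F (¬D ∨ C): α-rule — add F ¬D, F C.
            ○ open, literals {A=false, B=false, C=false, D=true}.
  branch 2 (add T D):
    ○ open, literals {A=false, B=false, C=false, D=true}.
0 branches closed, 5 open.
Each open branch fixes some atoms; the unmentioned ones are free. Counting distinct full assignments: branch {A=false, B=false, C=false, D=false} (none free) contributes 1 new; branch {A=false, B=false, C=false} (D) contributes 1 new; branch {A=false, B=false, C=false} (D) contributes 0 new; branch {A=false, B=false, C=false, D=true} (none free) contributes 0 new; branch {A=false, B=false, C=false, D=true} (none free) contributes 0 new. Total: 2.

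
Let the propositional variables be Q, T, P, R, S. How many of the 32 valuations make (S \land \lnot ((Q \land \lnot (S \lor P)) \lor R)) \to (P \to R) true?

Initial set: {T ((S \land \lnot ((Q \land \lnot (S \lor P)) \lor R)) \to (P \to R))}.
T ((S \land \lnot ((Q \land \lnot (S \lor P)) \lor R)) \to (P \to R)): β-rule — branch into F (S \land \lnot ((Q \land \lnot (S \lor P)) \lor R))  //  T (P \to R).
  branch 1 (add F (S \land \lnot ((Q \land \lnot (S \lor P)) \lor R))):
    F (S \land \lnot ((Q \land \lnot (S \lor P)) \lor R)): β-rule — branch into F S  //  F \lnot ((Q \land \lnot (S \lor P)) \lor R).
      branch 1.1 (add F S):
        ○ open, literals {S=0}.
      branch 1.2 (add F \lnot ((Q \land \lnot (S \lor P)) \lor R)):
        F \lnot ((Q \land \lnot (S \lor P)) \lor R): β-rule — branch into T (Q \land \lnot (S \lor P))  //  T R.
          branch 1.2.1 (add T (Q \land \lnot (S \lor P))):
            T (Q \land \lnot (S \lor P)): α-rule — add T Q, T \lnot (S \lor P).
            T \lnot (S \lor P): α-rule — add F S, F P.
            ○ open, literals {P=0, Q=1, S=0}.
          branch 1.2.2 (add T R):
            ○ open, literals {R=1}.
  branch 2 (add T (P \to R)):
    T (P \to R): β-rule — branch into F P  //  T R.
      branch 2.1 (add F P):
        ○ open, literals {P=0}.
      branch 2.2 (add T R):
        ○ open, literals {R=1}.
0 branches closed, 5 open.
Each open branch fixes some atoms; the unmentioned ones are free. Counting distinct full assignments: branch {S=0} (Q, T, P, R) contributes 16 new; branch {P=0, Q=1, S=0} (T, R) contributes 0 new; branch {R=1} (Q, T, P, S) contributes 8 new; branch {P=0} (Q, T, R, S) contributes 4 new; branch {R=1} (Q, T, P, S) contributes 0 new. Total: 28.

28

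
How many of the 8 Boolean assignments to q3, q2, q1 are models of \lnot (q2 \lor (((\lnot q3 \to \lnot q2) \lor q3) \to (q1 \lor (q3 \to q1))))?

Initial set: {\lnot (q2 \lor (((\lnot q3 \to \lnot q2) \lor q3) \to (q1 \lor (q3 \to q1))))}.
\lnot (q2 \lor (((\lnot q3 \to \lnot q2) \lor q3) \to (q1 \lor (q3 \to q1)))): α-rule — add \lnot q2, \lnot (((\lnot q3 \to \lnot q2) \lor q3) \to (q1 \lor (q3 \to q1))).
\lnot (((\lnot q3 \to \lnot q2) \lor q3) \to (q1 \lor (q3 \to q1))): α-rule — add ((\lnot q3 \to \lnot q2) \lor q3), \lnot (q1 \lor (q3 \to q1)).
\lnot (q1 \lor (q3 \to q1)): α-rule — add \lnot q1, \lnot (q3 \to q1).
\lnot (q3 \to q1): α-rule — add q3, \lnot q1.
((\lnot q3 \to \lnot q2) \lor q3): β-rule — branch into (\lnot q3 \to \lnot q2)  //  q3.
  branch 1 (add (\lnot q3 \to \lnot q2)):
    (\lnot q3 \to \lnot q2): β-rule — branch into \lnot \lnot q3  //  \lnot q2.
      branch 1.1 (add \lnot \lnot q3):
        ○ open, literals {q1=F, q2=F, q3=T}.
      branch 1.2 (add \lnot q2):
        ○ open, literals {q1=F, q2=F, q3=T}.
  branch 2 (add q3):
    ○ open, literals {q1=F, q2=F, q3=T}.
0 branches closed, 3 open.
Each open branch fixes some atoms; the unmentioned ones are free. Counting distinct full assignments: branch {q1=F, q2=F, q3=T} (none free) contributes 1 new; branch {q1=F, q2=F, q3=T} (none free) contributes 0 new; branch {q1=F, q2=F, q3=T} (none free) contributes 0 new. Total: 1.

1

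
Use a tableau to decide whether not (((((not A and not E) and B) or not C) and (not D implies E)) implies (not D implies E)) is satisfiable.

Initial set: {not (((((not A and not E) and B) or not C) and (not D implies E)) implies (not D implies E))}.
not (((((not A and not E) and B) or not C) and (not D implies E)) implies (not D implies E)): α-rule — add ((((not A and not E) and B) or not C) and (not D implies E)), not (not D implies E).
((((not A and not E) and B) or not C) and (not D implies E)): α-rule — add (((not A and not E) and B) or not C), (not D implies E).
not (not D implies E): α-rule — add not D, not E.
(((not A and not E) and B) or not C): β-rule — branch into ((not A and not E) and B)  //  not C.
  branch 1 (add ((not A and not E) and B)):
    ((not A and not E) and B): α-rule — add (not A and not E), B.
    (not A and not E): α-rule — add not A, not E.
    (not D implies E): β-rule — branch into not not D  //  E.
      branch 1.1 (add not not D):
        × closes — contains both D and not D.
      branch 1.2 (add E):
        × closes — contains both E and not E.
  branch 2 (add not C):
    (not D implies E): β-rule — branch into not not D  //  E.
      branch 2.1 (add not not D):
        × closes — contains both D and not D.
      branch 2.2 (add E):
        × closes — contains both E and not E.
All 4 branches close.
Every branch closed; the formula is unsatisfiable.

Unsatisfiable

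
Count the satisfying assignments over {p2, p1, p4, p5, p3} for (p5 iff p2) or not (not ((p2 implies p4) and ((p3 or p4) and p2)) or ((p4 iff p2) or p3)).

Initial set: {((p5 iff p2) or not (not ((p2 implies p4) and ((p3 or p4) and p2)) or ((p4 iff p2) or p3)))}.
((p5 iff p2) or not (not ((p2 implies p4) and ((p3 or p4) and p2)) or ((p4 iff p2) or p3))): β-rule — branch into (p5 iff p2)  //  not (not ((p2 implies p4) and ((p3 or p4) and p2)) or ((p4 iff p2) or p3)).
  branch 1 (add (p5 iff p2)):
    (p5 iff p2): β-rule — branch into p5, p2  //  not p5, not p2.
      branch 1.1 (add p5, p2):
        ○ open, literals {p2=T, p5=T}.
      branch 1.2 (add not p5, not p2):
        ○ open, literals {p2=F, p5=F}.
  branch 2 (add not (not ((p2 implies p4) and ((p3 or p4) and p2)) or ((p4 iff p2) or p3))):
    not (not ((p2 implies p4) and ((p3 or p4) and p2)) or ((p4 iff p2) or p3)): α-rule — add not not ((p2 implies p4) and ((p3 or p4) and p2)), not ((p4 iff p2) or p3).
    not not ((p2 implies p4) and ((p3 or p4) and p2)): α-rule — add (p2 implies p4), ((p3 or p4) and p2).
    not ((p4 iff p2) or p3): α-rule — add not (p4 iff p2), not p3.
    ((p3 or p4) and p2): α-rule — add (p3 or p4), p2.
    (p2 implies p4): β-rule — branch into not p2  //  p4.
      branch 2.1 (add not p2):
        × closes — contains both p2 and not p2.
      branch 2.2 (add p4):
        not (p4 iff p2): β-rule — branch into p4, not p2  //  not p4, p2.
          branch 2.2.1 (add p4, not p2):
            × closes — contains both p2 and not p2.
          branch 2.2.2 (add not p4, p2):
            × closes — contains both p4 and not p4.
3 branches closed, 2 open.
Each open branch fixes some atoms; the unmentioned ones are free. Counting distinct full assignments: branch {p2=T, p5=T} (p1, p4, p3) contributes 8 new; branch {p2=F, p5=F} (p1, p4, p3) contributes 8 new. Total: 16.

16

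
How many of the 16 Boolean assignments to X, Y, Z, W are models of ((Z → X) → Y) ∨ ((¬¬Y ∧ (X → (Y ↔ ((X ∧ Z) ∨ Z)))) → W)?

Initial set: {T (((Z → X) → Y) ∨ ((¬¬Y ∧ (X → (Y ↔ ((X ∧ Z) ∨ Z)))) → W))}.
T (((Z → X) → Y) ∨ ((¬¬Y ∧ (X → (Y ↔ ((X ∧ Z) ∨ Z)))) → W)): β-rule — branch into T ((Z → X) → Y)  //  T ((¬¬Y ∧ (X → (Y ↔ ((X ∧ Z) ∨ Z)))) → W).
  branch 1 (add T ((Z → X) → Y)):
    T ((Z → X) → Y): β-rule — branch into F (Z → X)  //  T Y.
      branch 1.1 (add F (Z → X)):
        F (Z → X): α-rule — add T Z, F X.
        ○ open, literals {X=0, Z=1}.
      branch 1.2 (add T Y):
        ○ open, literals {Y=1}.
  branch 2 (add T ((¬¬Y ∧ (X → (Y ↔ ((X ∧ Z) ∨ Z)))) → W)):
    T ((¬¬Y ∧ (X → (Y ↔ ((X ∧ Z) ∨ Z)))) → W): β-rule — branch into F (¬¬Y ∧ (X → (Y ↔ ((X ∧ Z) ∨ Z))))  //  T W.
      branch 2.1 (add F (¬¬Y ∧ (X → (Y ↔ ((X ∧ Z) ∨ Z))))):
        F (¬¬Y ∧ (X → (Y ↔ ((X ∧ Z) ∨ Z)))): β-rule — branch into F ¬¬Y  //  F (X → (Y ↔ ((X ∧ Z) ∨ Z))).
          branch 2.1.1 (add F ¬¬Y):
            F ¬¬Y: drop double negation, giving F Y.
            ○ open, literals {Y=0}.
          branch 2.1.2 (add F (X → (Y ↔ ((X ∧ Z) ∨ Z)))):
            F (X → (Y ↔ ((X ∧ Z) ∨ Z))): α-rule — add T X, F (Y ↔ ((X ∧ Z) ∨ Z)).
            F (Y ↔ ((X ∧ Z) ∨ Z)): β-rule — branch into T Y, F ((X ∧ Z) ∨ Z)  //  F Y, T ((X ∧ Z) ∨ Z).
              branch 2.1.2.1 (add T Y, F ((X ∧ Z) ∨ Z)):
                F ((X ∧ Z) ∨ Z): α-rule — add F (X ∧ Z), F Z.
                F (X ∧ Z): β-rule — branch into F X  //  F Z.
                  branch 2.1.2.1.1 (add F X):
                    × closes — contains both X and ¬X.
                  branch 2.1.2.1.2 (add F Z):
                    ○ open, literals {X=1, Y=1, Z=0}.
              branch 2.1.2.2 (add F Y, T ((X ∧ Z) ∨ Z)):
                T ((X ∧ Z) ∨ Z): β-rule — branch into T (X ∧ Z)  //  T Z.
                  branch 2.1.2.2.1 (add T (X ∧ Z)):
                    T (X ∧ Z): α-rule — add T X, T Z.
                    ○ open, literals {X=1, Y=0, Z=1}.
                  branch 2.1.2.2.2 (add T Z):
                    ○ open, literals {X=1, Y=0, Z=1}.
      branch 2.2 (add T W):
        ○ open, literals {W=1}.
1 branch closed, 7 open.
Each open branch fixes some atoms; the unmentioned ones are free. Counting distinct full assignments: branch {X=0, Z=1} (Y, W) contributes 4 new; branch {Y=1} (X, Z, W) contributes 6 new; branch {Y=0} (X, Z, W) contributes 6 new; branch {X=1, Y=1, Z=0} (W) contributes 0 new; branch {X=1, Y=0, Z=1} (W) contributes 0 new; branch {X=1, Y=0, Z=1} (W) contributes 0 new; branch {W=1} (X, Y, Z) contributes 0 new. Total: 16.

16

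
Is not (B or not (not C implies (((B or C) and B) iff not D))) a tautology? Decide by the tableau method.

Assume the negation and expand:
Initial set: {not not (B or not (not C implies (((B or C) and B) iff not D)))}.
not not (B or not (not C implies (((B or C) and B) iff not D))): β-rule — branch into B  //  not (not C implies (((B or C) and B) iff not D)).
  branch 1 (add B):
    ○ open, literals {B=T}.
  branch 2 (add not (not C implies (((B or C) and B) iff not D))):
    not (not C implies (((B or C) and B) iff not D)): α-rule — add not C, not (((B or C) and B) iff not D).
    not (((B or C) and B) iff not D): β-rule — branch into ((B or C) and B), not not D  //  not ((B or C) and B), not D.
      branch 2.1 (add ((B or C) and B), not not D):
        ((B or C) and B): α-rule — add (B or C), B.
        (B or C): β-rule — branch into B  //  C.
          branch 2.1.1 (add B):
            ○ open, literals {B=T, C=F, D=T}.
          branch 2.1.2 (add C):
            × closes — contains both C and not C.
      branch 2.2 (add not ((B or C) and B), not D):
        not ((B or C) and B): β-rule — branch into not (B or C)  //  not B.
          branch 2.2.1 (add not (B or C)):
            not (B or C): α-rule — add not B, not C.
            ○ open, literals {B=F, C=F, D=F}.
          branch 2.2.2 (add not B):
            ○ open, literals {B=F, C=F, D=F}.
1 branch closed, 4 open.
An open branch gives a countermodel: B=T (unmentioned atoms arbitrary); under it the original formula is false.

Not valid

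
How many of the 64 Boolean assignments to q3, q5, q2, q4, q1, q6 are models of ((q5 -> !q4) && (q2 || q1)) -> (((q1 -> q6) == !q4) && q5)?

36

Initial set: {T (((q5 -> !q4) && (q2 || q1)) -> (((q1 -> q6) == !q4) && q5))}.
T (((q5 -> !q4) && (q2 || q1)) -> (((q1 -> q6) == !q4) && q5)): β-rule — branch into F ((q5 -> !q4) && (q2 || q1))  //  T (((q1 -> q6) == !q4) && q5).
  branch 1 (add F ((q5 -> !q4) && (q2 || q1))):
    F ((q5 -> !q4) && (q2 || q1)): β-rule — branch into F (q5 -> !q4)  //  F (q2 || q1).
      branch 1.1 (add F (q5 -> !q4)):
        F (q5 -> !q4): α-rule — add T q5, F !q4.
        ○ open, literals {q4=1, q5=1}.
      branch 1.2 (add F (q2 || q1)):
        F (q2 || q1): α-rule — add F q2, F q1.
        ○ open, literals {q1=0, q2=0}.
  branch 2 (add T (((q1 -> q6) == !q4) && q5)):
    T (((q1 -> q6) == !q4) && q5): α-rule — add T ((q1 -> q6) == !q4), T q5.
    T ((q1 -> q6) == !q4): β-rule — branch into T (q1 -> q6), T !q4  //  F (q1 -> q6), F !q4.
      branch 2.1 (add T (q1 -> q6), T !q4):
        T (q1 -> q6): β-rule — branch into F q1  //  T q6.
          branch 2.1.1 (add F q1):
            ○ open, literals {q1=0, q4=0, q5=1}.
          branch 2.1.2 (add T q6):
            ○ open, literals {q4=0, q5=1, q6=1}.
      branch 2.2 (add F (q1 -> q6), F !q4):
        F (q1 -> q6): α-rule — add T q1, F q6.
        ○ open, literals {q1=1, q4=1, q5=1, q6=0}.
0 branches closed, 5 open.
Each open branch fixes some atoms; the unmentioned ones are free. Counting distinct full assignments: branch {q4=1, q5=1} (q3, q2, q1, q6) contributes 16 new; branch {q1=0, q2=0} (q3, q5, q4, q6) contributes 12 new; branch {q1=0, q4=0, q5=1} (q3, q2, q6) contributes 4 new; branch {q4=0, q5=1, q6=1} (q3, q2, q1) contributes 4 new; branch {q1=1, q4=1, q5=1, q6=0} (q3, q2) contributes 0 new. Total: 36.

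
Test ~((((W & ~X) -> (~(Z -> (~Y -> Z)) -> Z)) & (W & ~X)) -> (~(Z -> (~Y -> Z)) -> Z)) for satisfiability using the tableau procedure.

Initial set: {~((((W & ~X) -> (~(Z -> (~Y -> Z)) -> Z)) & (W & ~X)) -> (~(Z -> (~Y -> Z)) -> Z))}.
~((((W & ~X) -> (~(Z -> (~Y -> Z)) -> Z)) & (W & ~X)) -> (~(Z -> (~Y -> Z)) -> Z)): α-rule — add (((W & ~X) -> (~(Z -> (~Y -> Z)) -> Z)) & (W & ~X)), ~(~(Z -> (~Y -> Z)) -> Z).
(((W & ~X) -> (~(Z -> (~Y -> Z)) -> Z)) & (W & ~X)): α-rule — add ((W & ~X) -> (~(Z -> (~Y -> Z)) -> Z)), (W & ~X).
~(~(Z -> (~Y -> Z)) -> Z): α-rule — add ~(Z -> (~Y -> Z)), ~Z.
(W & ~X): α-rule — add W, ~X.
~(Z -> (~Y -> Z)): α-rule — add Z, ~(~Y -> Z).
× closes — contains both Z and ~Z.
All 1 branch closes.
Every branch closed; the formula is unsatisfiable.

Unsatisfiable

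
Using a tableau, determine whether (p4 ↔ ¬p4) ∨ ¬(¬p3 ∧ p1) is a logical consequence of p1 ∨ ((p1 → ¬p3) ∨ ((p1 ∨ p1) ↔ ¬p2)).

Initial set: {(p1 ∨ ((p1 → ¬p3) ∨ ((p1 ∨ p1) ↔ ¬p2))); ¬((p4 ↔ ¬p4) ∨ ¬(¬p3 ∧ p1))}.
¬((p4 ↔ ¬p4) ∨ ¬(¬p3 ∧ p1)): α-rule — add ¬(p4 ↔ ¬p4), ¬¬(¬p3 ∧ p1).
¬¬(¬p3 ∧ p1): α-rule — add ¬p3, p1.
(p1 ∨ ((p1 → ¬p3) ∨ ((p1 ∨ p1) ↔ ¬p2))): β-rule — branch into p1  //  ((p1 → ¬p3) ∨ ((p1 ∨ p1) ↔ ¬p2)).
  branch 1 (add p1):
    ¬(p4 ↔ ¬p4): β-rule — branch into p4, ¬¬p4  //  ¬p4, ¬p4.
      branch 1.1 (add p4, ¬¬p4):
        ○ open, literals {p1=true, p3=false, p4=true}.
      branch 1.2 (add ¬p4, ¬p4):
        ○ open, literals {p1=true, p3=false, p4=false}.
  branch 2 (add ((p1 → ¬p3) ∨ ((p1 ∨ p1) ↔ ¬p2))):
    ¬(p4 ↔ ¬p4): β-rule — branch into p4, ¬¬p4  //  ¬p4, ¬p4.
      branch 2.1 (add p4, ¬¬p4):
        ((p1 → ¬p3) ∨ ((p1 ∨ p1) ↔ ¬p2)): β-rule — branch into (p1 → ¬p3)  //  ((p1 ∨ p1) ↔ ¬p2).
          branch 2.1.1 (add (p1 → ¬p3)):
            (p1 → ¬p3): β-rule — branch into ¬p1  //  ¬p3.
              branch 2.1.1.1 (add ¬p1):
                × closes — contains both p1 and ¬p1.
              branch 2.1.1.2 (add ¬p3):
                ○ open, literals {p1=true, p3=false, p4=true}.
          branch 2.1.2 (add ((p1 ∨ p1) ↔ ¬p2)):
            ((p1 ∨ p1) ↔ ¬p2): β-rule — branch into (p1 ∨ p1), ¬p2  //  ¬(p1 ∨ p1), ¬¬p2.
              branch 2.1.2.1 (add (p1 ∨ p1), ¬p2):
                (p1 ∨ p1): β-rule — branch into p1  //  p1.
                  branch 2.1.2.1.1 (add p1):
                    ○ open, literals {p1=true, p2=false, p3=false, p4=true}.
                  branch 2.1.2.1.2 (add p1):
                    ○ open, literals {p1=true, p2=false, p3=false, p4=true}.
              branch 2.1.2.2 (add ¬(p1 ∨ p1), ¬¬p2):
                ¬(p1 ∨ p1): α-rule — add ¬p1, ¬p1.
                × closes — contains both p1 and ¬p1.
      branch 2.2 (add ¬p4, ¬p4):
        ((p1 → ¬p3) ∨ ((p1 ∨ p1) ↔ ¬p2)): β-rule — branch into (p1 → ¬p3)  //  ((p1 ∨ p1) ↔ ¬p2).
          branch 2.2.1 (add (p1 → ¬p3)):
            (p1 → ¬p3): β-rule — branch into ¬p1  //  ¬p3.
              branch 2.2.1.1 (add ¬p1):
                × closes — contains both p1 and ¬p1.
              branch 2.2.1.2 (add ¬p3):
                ○ open, literals {p1=true, p3=false, p4=false}.
          branch 2.2.2 (add ((p1 ∨ p1) ↔ ¬p2)):
            ((p1 ∨ p1) ↔ ¬p2): β-rule — branch into (p1 ∨ p1), ¬p2  //  ¬(p1 ∨ p1), ¬¬p2.
              branch 2.2.2.1 (add (p1 ∨ p1), ¬p2):
                (p1 ∨ p1): β-rule — branch into p1  //  p1.
                  branch 2.2.2.1.1 (add p1):
                    ○ open, literals {p1=true, p2=false, p3=false, p4=false}.
                  branch 2.2.2.1.2 (add p1):
                    ○ open, literals {p1=true, p2=false, p3=false, p4=false}.
              branch 2.2.2.2 (add ¬(p1 ∨ p1), ¬¬p2):
                ¬(p1 ∨ p1): α-rule — add ¬p1, ¬p1.
                × closes — contains both p1 and ¬p1.
4 branches closed, 8 open.
An open branch gives a countermodel: p1=true, p3=false, p4=true (unmentioned atoms arbitrary); the premises hold there but the conclusion fails.

No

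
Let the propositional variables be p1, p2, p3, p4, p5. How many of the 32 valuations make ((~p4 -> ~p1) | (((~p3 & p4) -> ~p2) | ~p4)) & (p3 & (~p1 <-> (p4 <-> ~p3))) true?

8

Initial set: {T (((~p4 -> ~p1) | (((~p3 & p4) -> ~p2) | ~p4)) & (p3 & (~p1 <-> (p4 <-> ~p3))))}.
T (((~p4 -> ~p1) | (((~p3 & p4) -> ~p2) | ~p4)) & (p3 & (~p1 <-> (p4 <-> ~p3)))): α-rule — add T ((~p4 -> ~p1) | (((~p3 & p4) -> ~p2) | ~p4)), T (p3 & (~p1 <-> (p4 <-> ~p3))).
T (p3 & (~p1 <-> (p4 <-> ~p3))): α-rule — add T p3, T (~p1 <-> (p4 <-> ~p3)).
T ((~p4 -> ~p1) | (((~p3 & p4) -> ~p2) | ~p4)): β-rule — branch into T (~p4 -> ~p1)  //  T (((~p3 & p4) -> ~p2) | ~p4).
  branch 1 (add T (~p4 -> ~p1)):
    T (~p1 <-> (p4 <-> ~p3)): β-rule — branch into T ~p1, T (p4 <-> ~p3)  //  F ~p1, F (p4 <-> ~p3).
      branch 1.1 (add T ~p1, T (p4 <-> ~p3)):
        T (~p4 -> ~p1): β-rule — branch into F ~p4  //  T ~p1.
          branch 1.1.1 (add F ~p4):
            T (p4 <-> ~p3): β-rule — branch into T p4, T ~p3  //  F p4, F ~p3.
              branch 1.1.1.1 (add T p4, T ~p3):
                × closes — contains both p3 and ~p3.
              branch 1.1.1.2 (add F p4, F ~p3):
                × closes — contains both p4 and ~p4.
          branch 1.1.2 (add T ~p1):
            T (p4 <-> ~p3): β-rule — branch into T p4, T ~p3  //  F p4, F ~p3.
              branch 1.1.2.1 (add T p4, T ~p3):
                × closes — contains both p3 and ~p3.
              branch 1.1.2.2 (add F p4, F ~p3):
                ○ open, literals {p1=F, p3=T, p4=F}.
      branch 1.2 (add F ~p1, F (p4 <-> ~p3)):
        T (~p4 -> ~p1): β-rule — branch into F ~p4  //  T ~p1.
          branch 1.2.1 (add F ~p4):
            F (p4 <-> ~p3): β-rule — branch into T p4, F ~p3  //  F p4, T ~p3.
              branch 1.2.1.1 (add T p4, F ~p3):
                ○ open, literals {p1=T, p3=T, p4=T}.
              branch 1.2.1.2 (add F p4, T ~p3):
                × closes — contains both p4 and ~p4.
          branch 1.2.2 (add T ~p1):
            × closes — contains both p1 and ~p1.
  branch 2 (add T (((~p3 & p4) -> ~p2) | ~p4)):
    T (~p1 <-> (p4 <-> ~p3)): β-rule — branch into T ~p1, T (p4 <-> ~p3)  //  F ~p1, F (p4 <-> ~p3).
      branch 2.1 (add T ~p1, T (p4 <-> ~p3)):
        T (((~p3 & p4) -> ~p2) | ~p4): β-rule — branch into T ((~p3 & p4) -> ~p2)  //  T ~p4.
          branch 2.1.1 (add T ((~p3 & p4) -> ~p2)):
            T (p4 <-> ~p3): β-rule — branch into T p4, T ~p3  //  F p4, F ~p3.
              branch 2.1.1.1 (add T p4, T ~p3):
                × closes — contains both p3 and ~p3.
              branch 2.1.1.2 (add F p4, F ~p3):
                T ((~p3 & p4) -> ~p2): β-rule — branch into F (~p3 & p4)  //  T ~p2.
                  branch 2.1.1.2.1 (add F (~p3 & p4)):
                    F (~p3 & p4): β-rule — branch into F ~p3  //  F p4.
                      branch 2.1.1.2.1.1 (add F ~p3):
                        ○ open, literals {p1=F, p3=T, p4=F}.
                      branch 2.1.1.2.1.2 (add F p4):
                        ○ open, literals {p1=F, p3=T, p4=F}.
                  branch 2.1.1.2.2 (add T ~p2):
                    ○ open, literals {p1=F, p2=F, p3=T, p4=F}.
          branch 2.1.2 (add T ~p4):
            T (p4 <-> ~p3): β-rule — branch into T p4, T ~p3  //  F p4, F ~p3.
              branch 2.1.2.1 (add T p4, T ~p3):
                × closes — contains both p4 and ~p4.
              branch 2.1.2.2 (add F p4, F ~p3):
                ○ open, literals {p1=F, p3=T, p4=F}.
      branch 2.2 (add F ~p1, F (p4 <-> ~p3)):
        T (((~p3 & p4) -> ~p2) | ~p4): β-rule — branch into T ((~p3 & p4) -> ~p2)  //  T ~p4.
          branch 2.2.1 (add T ((~p3 & p4) -> ~p2)):
            F (p4 <-> ~p3): β-rule — branch into T p4, F ~p3  //  F p4, T ~p3.
              branch 2.2.1.1 (add T p4, F ~p3):
                T ((~p3 & p4) -> ~p2): β-rule — branch into F (~p3 & p4)  //  T ~p2.
                  branch 2.2.1.1.1 (add F (~p3 & p4)):
                    F (~p3 & p4): β-rule — branch into F ~p3  //  F p4.
                      branch 2.2.1.1.1.1 (add F ~p3):
                        ○ open, literals {p1=T, p3=T, p4=T}.
                      branch 2.2.1.1.1.2 (add F p4):
                        × closes — contains both p4 and ~p4.
                  branch 2.2.1.1.2 (add T ~p2):
                    ○ open, literals {p1=T, p2=F, p3=T, p4=T}.
              branch 2.2.1.2 (add F p4, T ~p3):
                × closes — contains both p3 and ~p3.
          branch 2.2.2 (add T ~p4):
            F (p4 <-> ~p3): β-rule — branch into T p4, F ~p3  //  F p4, T ~p3.
              branch 2.2.2.1 (add T p4, F ~p3):
                × closes — contains both p4 and ~p4.
              branch 2.2.2.2 (add F p4, T ~p3):
                × closes — contains both p3 and ~p3.
11 branches closed, 8 open.
Each open branch fixes some atoms; the unmentioned ones are free. Counting distinct full assignments: branch {p1=F, p3=T, p4=F} (p2, p5) contributes 4 new; branch {p1=T, p3=T, p4=T} (p2, p5) contributes 4 new; branch {p1=F, p3=T, p4=F} (p2, p5) contributes 0 new; branch {p1=F, p3=T, p4=F} (p2, p5) contributes 0 new; branch {p1=F, p2=F, p3=T, p4=F} (p5) contributes 0 new; branch {p1=F, p3=T, p4=F} (p2, p5) contributes 0 new; branch {p1=T, p3=T, p4=T} (p2, p5) contributes 0 new; branch {p1=T, p2=F, p3=T, p4=T} (p5) contributes 0 new. Total: 8.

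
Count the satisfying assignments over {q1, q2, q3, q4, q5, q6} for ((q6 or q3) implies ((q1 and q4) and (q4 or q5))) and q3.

Initial set: {(((q6 or q3) implies ((q1 and q4) and (q4 or q5))) and q3)}.
(((q6 or q3) implies ((q1 and q4) and (q4 or q5))) and q3): α-rule — add ((q6 or q3) implies ((q1 and q4) and (q4 or q5))), q3.
((q6 or q3) implies ((q1 and q4) and (q4 or q5))): β-rule — branch into not (q6 or q3)  //  ((q1 and q4) and (q4 or q5)).
  branch 1 (add not (q6 or q3)):
    not (q6 or q3): α-rule — add not q6, not q3.
    × closes — contains both q3 and not q3.
  branch 2 (add ((q1 and q4) and (q4 or q5))):
    ((q1 and q4) and (q4 or q5)): α-rule — add (q1 and q4), (q4 or q5).
    (q1 and q4): α-rule — add q1, q4.
    (q4 or q5): β-rule — branch into q4  //  q5.
      branch 2.1 (add q4):
        ○ open, literals {q1=true, q3=true, q4=true}.
      branch 2.2 (add q5):
        ○ open, literals {q1=true, q3=true, q4=true, q5=true}.
1 branch closed, 2 open.
Each open branch fixes some atoms; the unmentioned ones are free. Counting distinct full assignments: branch {q1=true, q3=true, q4=true} (q2, q5, q6) contributes 8 new; branch {q1=true, q3=true, q4=true, q5=true} (q2, q6) contributes 0 new. Total: 8.

8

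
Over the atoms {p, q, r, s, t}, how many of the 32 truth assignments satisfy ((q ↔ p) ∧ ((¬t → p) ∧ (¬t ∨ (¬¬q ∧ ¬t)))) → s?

Initial set: {(((q ↔ p) ∧ ((¬t → p) ∧ (¬t ∨ (¬¬q ∧ ¬t)))) → s)}.
(((q ↔ p) ∧ ((¬t → p) ∧ (¬t ∨ (¬¬q ∧ ¬t)))) → s): β-rule — branch into ¬((q ↔ p) ∧ ((¬t → p) ∧ (¬t ∨ (¬¬q ∧ ¬t))))  //  s.
  branch 1 (add ¬((q ↔ p) ∧ ((¬t → p) ∧ (¬t ∨ (¬¬q ∧ ¬t))))):
    ¬((q ↔ p) ∧ ((¬t → p) ∧ (¬t ∨ (¬¬q ∧ ¬t)))): β-rule — branch into ¬(q ↔ p)  //  ¬((¬t → p) ∧ (¬t ∨ (¬¬q ∧ ¬t))).
      branch 1.1 (add ¬(q ↔ p)):
        ¬(q ↔ p): β-rule — branch into q, ¬p  //  ¬q, p.
          branch 1.1.1 (add q, ¬p):
            ○ open, literals {p=F, q=T}.
          branch 1.1.2 (add ¬q, p):
            ○ open, literals {p=T, q=F}.
      branch 1.2 (add ¬((¬t → p) ∧ (¬t ∨ (¬¬q ∧ ¬t)))):
        ¬((¬t → p) ∧ (¬t ∨ (¬¬q ∧ ¬t))): β-rule — branch into ¬(¬t → p)  //  ¬(¬t ∨ (¬¬q ∧ ¬t)).
          branch 1.2.1 (add ¬(¬t → p)):
            ¬(¬t → p): α-rule — add ¬t, ¬p.
            ○ open, literals {p=F, t=F}.
          branch 1.2.2 (add ¬(¬t ∨ (¬¬q ∧ ¬t))):
            ¬(¬t ∨ (¬¬q ∧ ¬t)): α-rule — add ¬¬t, ¬(¬¬q ∧ ¬t).
            ¬(¬¬q ∧ ¬t): β-rule — branch into ¬¬¬q  //  ¬¬t.
              branch 1.2.2.1 (add ¬¬¬q):
                ¬¬¬q: drop double negation, giving ¬q.
                ○ open, literals {q=F, t=T}.
              branch 1.2.2.2 (add ¬¬t):
                ○ open, literals {t=T}.
  branch 2 (add s):
    ○ open, literals {s=T}.
0 branches closed, 6 open.
Each open branch fixes some atoms; the unmentioned ones are free. Counting distinct full assignments: branch {p=F, q=T} (r, s, t) contributes 8 new; branch {p=T, q=F} (r, s, t) contributes 8 new; branch {p=F, t=F} (q, r, s) contributes 4 new; branch {q=F, t=T} (p, r, s) contributes 4 new; branch {t=T} (p, q, r, s) contributes 4 new; branch {s=T} (p, q, r, t) contributes 2 new. Total: 30.

30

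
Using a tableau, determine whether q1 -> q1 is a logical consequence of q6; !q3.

Initial set: {T q6; T !q3; F (q1 -> q1)}.
F (q1 -> q1): α-rule — add T q1, F q1.
× closes — contains both q1 and !q1.
All 1 branch closes.
Every branch closed, so the premises entail the conclusion.

Yes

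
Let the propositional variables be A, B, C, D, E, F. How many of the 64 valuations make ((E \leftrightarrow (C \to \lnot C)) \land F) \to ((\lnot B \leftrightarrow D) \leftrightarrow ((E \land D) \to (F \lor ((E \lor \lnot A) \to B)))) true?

56

Initial set: {(((E \leftrightarrow (C \to \lnot C)) \land F) \to ((\lnot B \leftrightarrow D) \leftrightarrow ((E \land D) \to (F \lor ((E \lor \lnot A) \to B)))))}.
(((E \leftrightarrow (C \to \lnot C)) \land F) \to ((\lnot B \leftrightarrow D) \leftrightarrow ((E \land D) \to (F \lor ((E \lor \lnot A) \to B))))): β-rule — branch into \lnot ((E \leftrightarrow (C \to \lnot C)) \land F)  //  ((\lnot B \leftrightarrow D) \leftrightarrow ((E \land D) \to (F \lor ((E \lor \lnot A) \to B)))).
  branch 1 (add \lnot ((E \leftrightarrow (C \to \lnot C)) \land F)):
    \lnot ((E \leftrightarrow (C \to \lnot C)) \land F): β-rule — branch into \lnot (E \leftrightarrow (C \to \lnot C))  //  \lnot F.
      branch 1.1 (add \lnot (E \leftrightarrow (C \to \lnot C))):
        \lnot (E \leftrightarrow (C \to \lnot C)): β-rule — branch into E, \lnot (C \to \lnot C)  //  \lnot E, (C \to \lnot C).
          branch 1.1.1 (add E, \lnot (C \to \lnot C)):
            \lnot (C \to \lnot C): α-rule — add C, \lnot \lnot C.
            ○ open, literals {C=1, E=1}.
          branch 1.1.2 (add \lnot E, (C \to \lnot C)):
            (C \to \lnot C): β-rule — branch into \lnot C  //  \lnot C.
              branch 1.1.2.1 (add \lnot C):
                ○ open, literals {C=0, E=0}.
              branch 1.1.2.2 (add \lnot C):
                ○ open, literals {C=0, E=0}.
      branch 1.2 (add \lnot F):
        ○ open, literals {F=0}.
  branch 2 (add ((\lnot B \leftrightarrow D) \leftrightarrow ((E \land D) \to (F \lor ((E \lor \lnot A) \to B))))):
    ((\lnot B \leftrightarrow D) \leftrightarrow ((E \land D) \to (F \lor ((E \lor \lnot A) \to B)))): β-rule — branch into (\lnot B \leftrightarrow D), ((E \land D) \to (F \lor ((E \lor \lnot A) \to B)))  //  \lnot (\lnot B \leftrightarrow D), \lnot ((E \land D) \to (F \lor ((E \lor \lnot A) \to B))).
      branch 2.1 (add (\lnot B \leftrightarrow D), ((E \land D) \to (F \lor ((E \lor \lnot A) \to B)))):
        (\lnot B \leftrightarrow D): β-rule — branch into \lnot B, D  //  \lnot \lnot B, \lnot D.
          branch 2.1.1 (add \lnot B, D):
            ((E \land D) \to (F \lor ((E \lor \lnot A) \to B))): β-rule — branch into \lnot (E \land D)  //  (F \lor ((E \lor \lnot A) \to B)).
              branch 2.1.1.1 (add \lnot (E \land D)):
                \lnot (E \land D): β-rule — branch into \lnot E  //  \lnot D.
                  branch 2.1.1.1.1 (add \lnot E):
                    ○ open, literals {B=0, D=1, E=0}.
                  branch 2.1.1.1.2 (add \lnot D):
                    × closes — contains both D and \lnot D.
              branch 2.1.1.2 (add (F \lor ((E \lor \lnot A) \to B))):
                (F \lor ((E \lor \lnot A) \to B)): β-rule — branch into F  //  ((E \lor \lnot A) \to B).
                  branch 2.1.1.2.1 (add F):
                    ○ open, literals {B=0, D=1, F=1}.
                  branch 2.1.1.2.2 (add ((E \lor \lnot A) \to B)):
                    ((E \lor \lnot A) \to B): β-rule — branch into \lnot (E \lor \lnot A)  //  B.
                      branch 2.1.1.2.2.1 (add \lnot (E \lor \lnot A)):
                        \lnot (E \lor \lnot A): α-rule — add \lnot E, \lnot \lnot A.
                        ○ open, literals {A=1, B=0, D=1, E=0}.
                      branch 2.1.1.2.2.2 (add B):
                        × closes — contains both B and \lnot B.
          branch 2.1.2 (add \lnot \lnot B, \lnot D):
            ((E \land D) \to (F \lor ((E \lor \lnot A) \to B))): β-rule — branch into \lnot (E \land D)  //  (F \lor ((E \lor \lnot A) \to B)).
              branch 2.1.2.1 (add \lnot (E \land D)):
                \lnot (E \land D): β-rule — branch into \lnot E  //  \lnot D.
                  branch 2.1.2.1.1 (add \lnot E):
                    ○ open, literals {B=1, D=0, E=0}.
                  branch 2.1.2.1.2 (add \lnot D):
                    ○ open, literals {B=1, D=0}.
              branch 2.1.2.2 (add (F \lor ((E \lor \lnot A) \to B))):
                (F \lor ((E \lor \lnot A) \to B)): β-rule — branch into F  //  ((E \lor \lnot A) \to B).
                  branch 2.1.2.2.1 (add F):
                    ○ open, literals {B=1, D=0, F=1}.
                  branch 2.1.2.2.2 (add ((E \lor \lnot A) \to B)):
                    ((E \lor \lnot A) \to B): β-rule — branch into \lnot (E \lor \lnot A)  //  B.
                      branch 2.1.2.2.2.1 (add \lnot (E \lor \lnot A)):
                        \lnot (E \lor \lnot A): α-rule — add \lnot E, \lnot \lnot A.
                        ○ open, literals {A=1, B=1, D=0, E=0}.
                      branch 2.1.2.2.2.2 (add B):
                        ○ open, literals {B=1, D=0}.
      branch 2.2 (add \lnot (\lnot B \leftrightarrow D), \lnot ((E \land D) \to (F \lor ((E \lor \lnot A) \to B)))):
        \lnot ((E \land D) \to (F \lor ((E \lor \lnot A) \to B))): α-rule — add (E \land D), \lnot (F \lor ((E \lor \lnot A) \to B)).
        (E \land D): α-rule — add E, D.
        \lnot (F \lor ((E \lor \lnot A) \to B)): α-rule — add \lnot F, \lnot ((E \lor \lnot A) \to B).
        \lnot ((E \lor \lnot A) \to B): α-rule — add (E \lor \lnot A), \lnot B.
        \lnot (\lnot B \leftrightarrow D): β-rule — branch into \lnot B, \lnot D  //  \lnot \lnot B, D.
          branch 2.2.1 (add \lnot B, \lnot D):
            × closes — contains both D and \lnot D.
          branch 2.2.2 (add \lnot \lnot B, D):
            × closes — contains both B and \lnot B.
4 branches closed, 12 open.
Each open branch fixes some atoms; the unmentioned ones are free. Counting distinct full assignments: branch {C=1, E=1} (A, B, D, F) contributes 16 new; branch {C=0, E=0} (A, B, D, F) contributes 16 new; branch {C=0, E=0} (A, B, D, F) contributes 0 new; branch {F=0} (A, B, C, D, E) contributes 16 new; branch {B=0, D=1, E=0} (A, C, F) contributes 2 new; branch {B=0, D=1, F=1} (A, C, E) contributes 2 new; branch {A=1, B=0, D=1, E=0} (C, F) contributes 0 new; branch {B=1, D=0, E=0} (A, C, F) contributes 2 new; branch {B=1, D=0} (A, C, E, F) contributes 2 new; branch {B=1, D=0, F=1} (A, C, E) contributes 0 new; branch {A=1, B=1, D=0, E=0} (C, F) contributes 0 new; branch {B=1, D=0} (A, C, E, F) contributes 0 new. Total: 56.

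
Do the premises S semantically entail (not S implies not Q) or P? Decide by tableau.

Initial set: {T S; F ((not S implies not Q) or P)}.
F ((not S implies not Q) or P): α-rule — add F (not S implies not Q), F P.
F (not S implies not Q): α-rule — add T not S, F not Q.
× closes — contains both S and not S.
All 1 branch closes.
Every branch closed, so the premises entail the conclusion.

Yes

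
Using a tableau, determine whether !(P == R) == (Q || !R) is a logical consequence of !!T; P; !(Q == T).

Yes

Initial set: {T !!T; T P; T !(Q == T); F (!(P == R) == (Q || !R))}.
T !!T: drop double negation, giving T T.
T !(Q == T): β-rule — branch into T Q, F T  //  F Q, T T.
  branch 1 (add T Q, F T):
    × closes — contains both T and !T.
  branch 2 (add F Q, T T):
    F (!(P == R) == (Q || !R)): β-rule — branch into T !(P == R), F (Q || !R)  //  F !(P == R), T (Q || !R).
      branch 2.1 (add T !(P == R), F (Q || !R)):
        F (Q || !R): α-rule — add F Q, F !R.
        T !(P == R): β-rule — branch into T P, F R  //  F P, T R.
          branch 2.1.1 (add T P, F R):
            × closes — contains both R and !R.
          branch 2.1.2 (add F P, T R):
            × closes — contains both P and !P.
      branch 2.2 (add F !(P == R), T (Q || !R)):
        F !(P == R): β-rule — branch into T P, T R  //  F P, F R.
          branch 2.2.1 (add T P, T R):
            T (Q || !R): β-rule — branch into T Q  //  T !R.
              branch 2.2.1.1 (add T Q):
                × closes — contains both Q and !Q.
              branch 2.2.1.2 (add T !R):
                × closes — contains both R and !R.
          branch 2.2.2 (add F P, F R):
            × closes — contains both P and !P.
All 6 branches close.
Every branch closed, so the premises entail the conclusion.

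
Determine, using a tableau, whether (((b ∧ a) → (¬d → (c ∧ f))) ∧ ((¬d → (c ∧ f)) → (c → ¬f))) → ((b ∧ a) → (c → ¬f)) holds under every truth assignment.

Valid

Assume the negation and expand:
Initial set: {¬((((b ∧ a) → (¬d → (c ∧ f))) ∧ ((¬d → (c ∧ f)) → (c → ¬f))) → ((b ∧ a) → (c → ¬f)))}.
¬((((b ∧ a) → (¬d → (c ∧ f))) ∧ ((¬d → (c ∧ f)) → (c → ¬f))) → ((b ∧ a) → (c → ¬f))): α-rule — add (((b ∧ a) → (¬d → (c ∧ f))) ∧ ((¬d → (c ∧ f)) → (c → ¬f))), ¬((b ∧ a) → (c → ¬f)).
(((b ∧ a) → (¬d → (c ∧ f))) ∧ ((¬d → (c ∧ f)) → (c → ¬f))): α-rule — add ((b ∧ a) → (¬d → (c ∧ f))), ((¬d → (c ∧ f)) → (c → ¬f)).
¬((b ∧ a) → (c → ¬f)): α-rule — add (b ∧ a), ¬(c → ¬f).
(b ∧ a): α-rule — add b, a.
¬(c → ¬f): α-rule — add c, ¬¬f.
((b ∧ a) → (¬d → (c ∧ f))): β-rule — branch into ¬(b ∧ a)  //  (¬d → (c ∧ f)).
  branch 1 (add ¬(b ∧ a)):
    ((¬d → (c ∧ f)) → (c → ¬f)): β-rule — branch into ¬(¬d → (c ∧ f))  //  (c → ¬f).
      branch 1.1 (add ¬(¬d → (c ∧ f))):
        ¬(¬d → (c ∧ f)): α-rule — add ¬d, ¬(c ∧ f).
        ¬(b ∧ a): β-rule — branch into ¬b  //  ¬a.
          branch 1.1.1 (add ¬b):
            × closes — contains both b and ¬b.
          branch 1.1.2 (add ¬a):
            × closes — contains both a and ¬a.
      branch 1.2 (add (c → ¬f)):
        ¬(b ∧ a): β-rule — branch into ¬b  //  ¬a.
          branch 1.2.1 (add ¬b):
            × closes — contains both b and ¬b.
          branch 1.2.2 (add ¬a):
            × closes — contains both a and ¬a.
  branch 2 (add (¬d → (c ∧ f))):
    ((¬d → (c ∧ f)) → (c → ¬f)): β-rule — branch into ¬(¬d → (c ∧ f))  //  (c → ¬f).
      branch 2.1 (add ¬(¬d → (c ∧ f))):
        ¬(¬d → (c ∧ f)): α-rule — add ¬d, ¬(c ∧ f).
        (¬d → (c ∧ f)): β-rule — branch into ¬¬d  //  (c ∧ f).
          branch 2.1.1 (add ¬¬d):
            × closes — contains both d and ¬d.
          branch 2.1.2 (add (c ∧ f)):
            (c ∧ f): α-rule — add c, f.
            ¬(c ∧ f): β-rule — branch into ¬c  //  ¬f.
              branch 2.1.2.1 (add ¬c):
                × closes — contains both c and ¬c.
              branch 2.1.2.2 (add ¬f):
                × closes — contains both f and ¬f.
      branch 2.2 (add (c → ¬f)):
        (¬d → (c ∧ f)): β-rule — branch into ¬¬d  //  (c ∧ f).
          branch 2.2.1 (add ¬¬d):
            (c → ¬f): β-rule — branch into ¬c  //  ¬f.
              branch 2.2.1.1 (add ¬c):
                × closes — contains both c and ¬c.
              branch 2.2.1.2 (add ¬f):
                × closes — contains both f and ¬f.
          branch 2.2.2 (add (c ∧ f)):
            (c ∧ f): α-rule — add c, f.
            (c → ¬f): β-rule — branch into ¬c  //  ¬f.
              branch 2.2.2.1 (add ¬c):
                × closes — contains both c and ¬c.
              branch 2.2.2.2 (add ¬f):
                × closes — contains both f and ¬f.
All 11 branches close.
Every branch closed, so the negation is unsatisfiable and the formula is valid.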